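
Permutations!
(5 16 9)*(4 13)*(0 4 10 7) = (0 4 13 10 7)(5 16 9) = [4, 1, 2, 3, 13, 16, 6, 0, 8, 5, 7, 11, 12, 10, 14, 15, 9]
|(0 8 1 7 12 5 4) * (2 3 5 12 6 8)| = 20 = |(12)(0 2 3 5 4)(1 7 6 8)|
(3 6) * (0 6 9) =(0 6 3 9) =[6, 1, 2, 9, 4, 5, 3, 7, 8, 0]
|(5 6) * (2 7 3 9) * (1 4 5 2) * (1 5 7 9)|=4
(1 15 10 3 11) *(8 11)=(1 15 10 3 8 11)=[0, 15, 2, 8, 4, 5, 6, 7, 11, 9, 3, 1, 12, 13, 14, 10]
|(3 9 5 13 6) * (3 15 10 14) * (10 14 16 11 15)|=10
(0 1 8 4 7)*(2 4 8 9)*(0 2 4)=(0 1 9 4 7 2)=[1, 9, 0, 3, 7, 5, 6, 2, 8, 4]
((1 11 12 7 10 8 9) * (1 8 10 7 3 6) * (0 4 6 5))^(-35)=(0 12 6 5 11 4 3 1)(8 9)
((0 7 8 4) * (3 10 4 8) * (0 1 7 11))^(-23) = ((0 11)(1 7 3 10 4))^(-23) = (0 11)(1 3 4 7 10)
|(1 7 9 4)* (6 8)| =|(1 7 9 4)(6 8)| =4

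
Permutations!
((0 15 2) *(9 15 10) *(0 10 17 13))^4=(0 17 13)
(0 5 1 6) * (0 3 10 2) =(0 5 1 6 3 10 2) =[5, 6, 0, 10, 4, 1, 3, 7, 8, 9, 2]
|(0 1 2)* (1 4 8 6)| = |(0 4 8 6 1 2)| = 6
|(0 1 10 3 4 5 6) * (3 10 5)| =4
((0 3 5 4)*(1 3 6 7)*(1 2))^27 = (0 2 5 6 1 4 7 3)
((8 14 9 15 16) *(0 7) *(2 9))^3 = ((0 7)(2 9 15 16 8 14))^3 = (0 7)(2 16)(8 9)(14 15)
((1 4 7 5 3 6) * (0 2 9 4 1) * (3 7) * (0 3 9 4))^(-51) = (0 2 4 9)(3 6)(5 7)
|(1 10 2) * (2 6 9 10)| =|(1 2)(6 9 10)| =6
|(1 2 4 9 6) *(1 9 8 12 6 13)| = |(1 2 4 8 12 6 9 13)| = 8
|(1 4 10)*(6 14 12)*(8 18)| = 6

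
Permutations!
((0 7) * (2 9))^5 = ((0 7)(2 9))^5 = (0 7)(2 9)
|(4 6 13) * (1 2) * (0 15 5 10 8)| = |(0 15 5 10 8)(1 2)(4 6 13)| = 30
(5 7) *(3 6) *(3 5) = (3 6 5 7) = [0, 1, 2, 6, 4, 7, 5, 3]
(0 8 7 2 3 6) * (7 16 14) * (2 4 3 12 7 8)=(0 2 12 7 4 3 6)(8 16 14)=[2, 1, 12, 6, 3, 5, 0, 4, 16, 9, 10, 11, 7, 13, 8, 15, 14]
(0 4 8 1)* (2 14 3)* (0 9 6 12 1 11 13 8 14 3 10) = (0 4 14 10)(1 9 6 12)(2 3)(8 11 13) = [4, 9, 3, 2, 14, 5, 12, 7, 11, 6, 0, 13, 1, 8, 10]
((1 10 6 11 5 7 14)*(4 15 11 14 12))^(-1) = (1 14 6 10)(4 12 7 5 11 15)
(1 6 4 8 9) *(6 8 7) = (1 8 9)(4 7 6) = [0, 8, 2, 3, 7, 5, 4, 6, 9, 1]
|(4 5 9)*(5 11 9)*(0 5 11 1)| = |(0 5 11 9 4 1)| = 6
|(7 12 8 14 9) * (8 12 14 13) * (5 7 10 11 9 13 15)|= |(5 7 14 13 8 15)(9 10 11)|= 6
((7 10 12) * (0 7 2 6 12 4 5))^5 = ((0 7 10 4 5)(2 6 12))^5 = (2 12 6)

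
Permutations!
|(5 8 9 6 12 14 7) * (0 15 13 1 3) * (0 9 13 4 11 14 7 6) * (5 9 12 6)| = 13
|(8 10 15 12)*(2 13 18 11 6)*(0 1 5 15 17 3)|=|(0 1 5 15 12 8 10 17 3)(2 13 18 11 6)|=45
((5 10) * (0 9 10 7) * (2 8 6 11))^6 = (0 9 10 5 7)(2 6)(8 11)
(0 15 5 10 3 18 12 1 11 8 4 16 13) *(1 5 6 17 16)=[15, 11, 2, 18, 1, 10, 17, 7, 4, 9, 3, 8, 5, 0, 14, 6, 13, 16, 12]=(0 15 6 17 16 13)(1 11 8 4)(3 18 12 5 10)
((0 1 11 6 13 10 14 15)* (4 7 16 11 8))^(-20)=((0 1 8 4 7 16 11 6 13 10 14 15))^(-20)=(0 7 13)(1 16 10)(4 6 15)(8 11 14)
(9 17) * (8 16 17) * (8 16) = [0, 1, 2, 3, 4, 5, 6, 7, 8, 16, 10, 11, 12, 13, 14, 15, 17, 9] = (9 16 17)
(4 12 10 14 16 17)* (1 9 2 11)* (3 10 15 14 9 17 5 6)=(1 17 4 12 15 14 16 5 6 3 10 9 2 11)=[0, 17, 11, 10, 12, 6, 3, 7, 8, 2, 9, 1, 15, 13, 16, 14, 5, 4]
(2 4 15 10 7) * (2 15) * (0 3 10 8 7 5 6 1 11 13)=[3, 11, 4, 10, 2, 6, 1, 15, 7, 9, 5, 13, 12, 0, 14, 8]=(0 3 10 5 6 1 11 13)(2 4)(7 15 8)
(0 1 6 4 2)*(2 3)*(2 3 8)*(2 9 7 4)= (0 1 6 2)(4 8 9 7)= [1, 6, 0, 3, 8, 5, 2, 4, 9, 7]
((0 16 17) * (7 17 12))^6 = (0 16 12 7 17)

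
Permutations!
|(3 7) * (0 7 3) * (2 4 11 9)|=4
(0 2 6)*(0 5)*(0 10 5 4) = (0 2 6 4)(5 10) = [2, 1, 6, 3, 0, 10, 4, 7, 8, 9, 5]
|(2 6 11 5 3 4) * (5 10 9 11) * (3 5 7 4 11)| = 4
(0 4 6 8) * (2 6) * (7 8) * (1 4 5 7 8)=(0 5 7 1 4 2 6 8)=[5, 4, 6, 3, 2, 7, 8, 1, 0]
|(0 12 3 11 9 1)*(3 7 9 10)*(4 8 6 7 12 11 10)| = 8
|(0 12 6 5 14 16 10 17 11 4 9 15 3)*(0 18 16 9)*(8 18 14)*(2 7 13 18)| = |(0 12 6 5 8 2 7 13 18 16 10 17 11 4)(3 14 9 15)| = 28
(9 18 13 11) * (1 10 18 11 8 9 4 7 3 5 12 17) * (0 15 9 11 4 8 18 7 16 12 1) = (0 15 9 4 16 12 17)(1 10 7 3 5)(8 11)(13 18) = [15, 10, 2, 5, 16, 1, 6, 3, 11, 4, 7, 8, 17, 18, 14, 9, 12, 0, 13]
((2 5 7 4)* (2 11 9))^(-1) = ((2 5 7 4 11 9))^(-1) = (2 9 11 4 7 5)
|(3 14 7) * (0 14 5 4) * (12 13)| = |(0 14 7 3 5 4)(12 13)| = 6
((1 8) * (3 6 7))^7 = ((1 8)(3 6 7))^7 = (1 8)(3 6 7)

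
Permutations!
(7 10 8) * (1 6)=(1 6)(7 10 8)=[0, 6, 2, 3, 4, 5, 1, 10, 7, 9, 8]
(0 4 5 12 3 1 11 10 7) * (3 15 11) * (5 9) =(0 4 9 5 12 15 11 10 7)(1 3) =[4, 3, 2, 1, 9, 12, 6, 0, 8, 5, 7, 10, 15, 13, 14, 11]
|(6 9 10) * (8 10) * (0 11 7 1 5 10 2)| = 10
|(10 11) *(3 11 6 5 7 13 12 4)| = 9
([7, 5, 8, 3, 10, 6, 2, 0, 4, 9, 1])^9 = (0 7)(1 6 8 10 5 2 4)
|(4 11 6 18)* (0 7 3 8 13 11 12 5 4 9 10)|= 30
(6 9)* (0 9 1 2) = (0 9 6 1 2) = [9, 2, 0, 3, 4, 5, 1, 7, 8, 6]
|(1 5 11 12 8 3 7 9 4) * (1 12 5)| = 6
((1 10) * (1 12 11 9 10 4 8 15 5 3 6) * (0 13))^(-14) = ((0 13)(1 4 8 15 5 3 6)(9 10 12 11))^(-14) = (15)(9 12)(10 11)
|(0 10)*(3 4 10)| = |(0 3 4 10)| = 4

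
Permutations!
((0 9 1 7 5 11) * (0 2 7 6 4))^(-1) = ((0 9 1 6 4)(2 7 5 11))^(-1) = (0 4 6 1 9)(2 11 5 7)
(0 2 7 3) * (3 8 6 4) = (0 2 7 8 6 4 3) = [2, 1, 7, 0, 3, 5, 4, 8, 6]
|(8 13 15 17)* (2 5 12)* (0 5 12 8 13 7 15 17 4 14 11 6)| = 18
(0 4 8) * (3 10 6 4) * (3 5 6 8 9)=(0 5 6 4 9 3 10 8)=[5, 1, 2, 10, 9, 6, 4, 7, 0, 3, 8]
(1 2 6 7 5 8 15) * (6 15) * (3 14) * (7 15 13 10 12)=[0, 2, 13, 14, 4, 8, 15, 5, 6, 9, 12, 11, 7, 10, 3, 1]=(1 2 13 10 12 7 5 8 6 15)(3 14)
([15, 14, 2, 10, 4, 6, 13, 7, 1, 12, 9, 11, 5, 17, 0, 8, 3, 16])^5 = (3 6 10 13 9 17 12 16 5)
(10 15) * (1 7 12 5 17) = (1 7 12 5 17)(10 15) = [0, 7, 2, 3, 4, 17, 6, 12, 8, 9, 15, 11, 5, 13, 14, 10, 16, 1]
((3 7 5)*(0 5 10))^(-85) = (10)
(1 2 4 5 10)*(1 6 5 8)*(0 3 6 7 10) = (0 3 6 5)(1 2 4 8)(7 10) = [3, 2, 4, 6, 8, 0, 5, 10, 1, 9, 7]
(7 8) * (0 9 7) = (0 9 7 8) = [9, 1, 2, 3, 4, 5, 6, 8, 0, 7]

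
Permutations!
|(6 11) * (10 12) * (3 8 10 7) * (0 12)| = 6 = |(0 12 7 3 8 10)(6 11)|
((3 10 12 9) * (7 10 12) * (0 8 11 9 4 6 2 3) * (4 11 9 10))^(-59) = ((0 8 9)(2 3 12 11 10 7 4 6))^(-59) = (0 8 9)(2 7 12 6 10 3 4 11)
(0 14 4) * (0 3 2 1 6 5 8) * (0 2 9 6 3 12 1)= (0 14 4 12 1 3 9 6 5 8 2)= [14, 3, 0, 9, 12, 8, 5, 7, 2, 6, 10, 11, 1, 13, 4]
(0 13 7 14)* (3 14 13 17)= (0 17 3 14)(7 13)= [17, 1, 2, 14, 4, 5, 6, 13, 8, 9, 10, 11, 12, 7, 0, 15, 16, 3]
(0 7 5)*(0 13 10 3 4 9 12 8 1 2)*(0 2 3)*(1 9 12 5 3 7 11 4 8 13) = (0 11 4 12 13 10)(1 7 3 8 9 5) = [11, 7, 2, 8, 12, 1, 6, 3, 9, 5, 0, 4, 13, 10]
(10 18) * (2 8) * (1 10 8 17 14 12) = (1 10 18 8 2 17 14 12) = [0, 10, 17, 3, 4, 5, 6, 7, 2, 9, 18, 11, 1, 13, 12, 15, 16, 14, 8]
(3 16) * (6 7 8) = [0, 1, 2, 16, 4, 5, 7, 8, 6, 9, 10, 11, 12, 13, 14, 15, 3] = (3 16)(6 7 8)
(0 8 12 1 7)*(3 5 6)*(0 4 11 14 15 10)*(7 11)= (0 8 12 1 11 14 15 10)(3 5 6)(4 7)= [8, 11, 2, 5, 7, 6, 3, 4, 12, 9, 0, 14, 1, 13, 15, 10]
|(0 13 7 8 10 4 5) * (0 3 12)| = 9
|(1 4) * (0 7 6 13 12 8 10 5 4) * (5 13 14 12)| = 11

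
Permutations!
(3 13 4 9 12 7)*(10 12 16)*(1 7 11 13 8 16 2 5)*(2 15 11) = (1 7 3 8 16 10 12 2 5)(4 9 15 11 13) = [0, 7, 5, 8, 9, 1, 6, 3, 16, 15, 12, 13, 2, 4, 14, 11, 10]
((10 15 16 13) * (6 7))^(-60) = (16)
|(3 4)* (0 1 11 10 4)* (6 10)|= 7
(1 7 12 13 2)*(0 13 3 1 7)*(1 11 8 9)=(0 13 2 7 12 3 11 8 9 1)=[13, 0, 7, 11, 4, 5, 6, 12, 9, 1, 10, 8, 3, 2]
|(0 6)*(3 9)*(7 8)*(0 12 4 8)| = |(0 6 12 4 8 7)(3 9)| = 6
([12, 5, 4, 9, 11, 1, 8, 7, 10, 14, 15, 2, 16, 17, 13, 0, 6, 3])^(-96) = [16, 1, 2, 17, 4, 5, 10, 7, 15, 3, 0, 11, 6, 14, 9, 12, 8, 13]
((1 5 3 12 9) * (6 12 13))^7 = ((1 5 3 13 6 12 9))^7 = (13)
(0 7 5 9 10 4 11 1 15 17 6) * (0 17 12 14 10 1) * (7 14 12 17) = (0 14 10 4 11)(1 15 17 6 7 5 9) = [14, 15, 2, 3, 11, 9, 7, 5, 8, 1, 4, 0, 12, 13, 10, 17, 16, 6]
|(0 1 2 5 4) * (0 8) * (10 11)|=6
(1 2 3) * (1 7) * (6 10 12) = (1 2 3 7)(6 10 12) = [0, 2, 3, 7, 4, 5, 10, 1, 8, 9, 12, 11, 6]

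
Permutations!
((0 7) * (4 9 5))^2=((0 7)(4 9 5))^2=(4 5 9)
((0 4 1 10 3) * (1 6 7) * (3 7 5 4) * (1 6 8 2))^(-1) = (0 3)(1 2 8 4 5 6 7 10)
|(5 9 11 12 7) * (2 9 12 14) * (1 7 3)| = |(1 7 5 12 3)(2 9 11 14)| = 20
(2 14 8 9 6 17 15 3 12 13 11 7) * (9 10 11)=(2 14 8 10 11 7)(3 12 13 9 6 17 15)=[0, 1, 14, 12, 4, 5, 17, 2, 10, 6, 11, 7, 13, 9, 8, 3, 16, 15]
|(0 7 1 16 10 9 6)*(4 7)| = |(0 4 7 1 16 10 9 6)| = 8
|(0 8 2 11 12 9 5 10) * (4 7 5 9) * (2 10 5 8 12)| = 6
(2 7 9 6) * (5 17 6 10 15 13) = (2 7 9 10 15 13 5 17 6) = [0, 1, 7, 3, 4, 17, 2, 9, 8, 10, 15, 11, 12, 5, 14, 13, 16, 6]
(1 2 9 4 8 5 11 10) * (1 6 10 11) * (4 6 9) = [0, 2, 4, 3, 8, 1, 10, 7, 5, 6, 9, 11] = (11)(1 2 4 8 5)(6 10 9)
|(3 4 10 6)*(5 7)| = |(3 4 10 6)(5 7)| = 4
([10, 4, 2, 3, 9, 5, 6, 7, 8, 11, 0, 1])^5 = [10, 4, 2, 3, 9, 5, 6, 7, 8, 11, 0, 1]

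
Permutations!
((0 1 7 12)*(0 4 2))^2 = (0 7 4)(1 12 2)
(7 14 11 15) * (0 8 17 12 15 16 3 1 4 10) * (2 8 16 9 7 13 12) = (0 16 3 1 4 10)(2 8 17)(7 14 11 9)(12 15 13) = [16, 4, 8, 1, 10, 5, 6, 14, 17, 7, 0, 9, 15, 12, 11, 13, 3, 2]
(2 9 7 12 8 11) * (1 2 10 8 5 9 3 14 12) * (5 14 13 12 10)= (1 2 3 13 12 14 10 8 11 5 9 7)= [0, 2, 3, 13, 4, 9, 6, 1, 11, 7, 8, 5, 14, 12, 10]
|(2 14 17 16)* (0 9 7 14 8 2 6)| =|(0 9 7 14 17 16 6)(2 8)| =14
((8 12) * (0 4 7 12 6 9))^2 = (0 7 8 9 4 12 6)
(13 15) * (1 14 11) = (1 14 11)(13 15) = [0, 14, 2, 3, 4, 5, 6, 7, 8, 9, 10, 1, 12, 15, 11, 13]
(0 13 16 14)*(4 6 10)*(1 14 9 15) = (0 13 16 9 15 1 14)(4 6 10) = [13, 14, 2, 3, 6, 5, 10, 7, 8, 15, 4, 11, 12, 16, 0, 1, 9]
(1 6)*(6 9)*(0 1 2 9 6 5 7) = [1, 6, 9, 3, 4, 7, 2, 0, 8, 5] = (0 1 6 2 9 5 7)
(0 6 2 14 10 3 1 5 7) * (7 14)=[6, 5, 7, 1, 4, 14, 2, 0, 8, 9, 3, 11, 12, 13, 10]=(0 6 2 7)(1 5 14 10 3)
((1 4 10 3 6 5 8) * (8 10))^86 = ((1 4 8)(3 6 5 10))^86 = (1 8 4)(3 5)(6 10)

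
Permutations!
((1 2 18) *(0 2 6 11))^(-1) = (0 11 6 1 18 2)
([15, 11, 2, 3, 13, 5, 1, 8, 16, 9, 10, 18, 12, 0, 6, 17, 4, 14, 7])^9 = (0 8 1 15 16 11 17 4 18 14 13 7 6)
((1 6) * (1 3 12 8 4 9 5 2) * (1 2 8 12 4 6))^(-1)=(12)(3 6 8 5 9 4)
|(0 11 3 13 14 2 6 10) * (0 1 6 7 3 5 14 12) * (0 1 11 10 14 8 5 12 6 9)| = 6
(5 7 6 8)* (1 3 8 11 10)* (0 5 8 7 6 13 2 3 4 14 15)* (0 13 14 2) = [5, 4, 3, 7, 2, 6, 11, 14, 8, 9, 1, 10, 12, 0, 15, 13] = (0 5 6 11 10 1 4 2 3 7 14 15 13)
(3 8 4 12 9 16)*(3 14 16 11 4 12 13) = (3 8 12 9 11 4 13)(14 16) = [0, 1, 2, 8, 13, 5, 6, 7, 12, 11, 10, 4, 9, 3, 16, 15, 14]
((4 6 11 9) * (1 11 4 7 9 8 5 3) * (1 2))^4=((1 11 8 5 3 2)(4 6)(7 9))^4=(1 3 8)(2 5 11)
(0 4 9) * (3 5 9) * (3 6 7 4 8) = (0 8 3 5 9)(4 6 7) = [8, 1, 2, 5, 6, 9, 7, 4, 3, 0]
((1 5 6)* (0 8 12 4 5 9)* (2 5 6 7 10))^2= ((0 8 12 4 6 1 9)(2 5 7 10))^2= (0 12 6 9 8 4 1)(2 7)(5 10)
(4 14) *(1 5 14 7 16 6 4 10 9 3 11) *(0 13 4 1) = (0 13 4 7 16 6 1 5 14 10 9 3 11) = [13, 5, 2, 11, 7, 14, 1, 16, 8, 3, 9, 0, 12, 4, 10, 15, 6]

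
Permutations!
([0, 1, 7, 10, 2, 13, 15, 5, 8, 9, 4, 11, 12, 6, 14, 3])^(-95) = (2 6 4 13 10 5 3 7 15)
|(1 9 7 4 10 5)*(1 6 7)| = 10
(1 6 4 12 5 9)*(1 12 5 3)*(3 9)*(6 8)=(1 8 6 4 5 3)(9 12)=[0, 8, 2, 1, 5, 3, 4, 7, 6, 12, 10, 11, 9]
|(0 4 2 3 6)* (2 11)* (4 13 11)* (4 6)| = 7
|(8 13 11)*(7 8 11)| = |(7 8 13)| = 3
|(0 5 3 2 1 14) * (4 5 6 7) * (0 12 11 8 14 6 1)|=8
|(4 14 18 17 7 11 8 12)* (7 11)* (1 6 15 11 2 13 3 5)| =14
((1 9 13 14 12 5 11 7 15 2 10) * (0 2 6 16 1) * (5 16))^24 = ((0 2 10)(1 9 13 14 12 16)(5 11 7 15 6))^24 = (16)(5 6 15 7 11)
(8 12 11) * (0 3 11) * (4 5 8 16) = (0 3 11 16 4 5 8 12) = [3, 1, 2, 11, 5, 8, 6, 7, 12, 9, 10, 16, 0, 13, 14, 15, 4]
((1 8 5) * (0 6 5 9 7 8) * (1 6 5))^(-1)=((0 5 6 1)(7 8 9))^(-1)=(0 1 6 5)(7 9 8)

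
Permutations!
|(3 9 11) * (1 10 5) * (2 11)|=12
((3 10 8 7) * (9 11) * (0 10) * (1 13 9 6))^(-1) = (0 3 7 8 10)(1 6 11 9 13)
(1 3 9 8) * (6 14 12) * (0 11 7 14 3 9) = (0 11 7 14 12 6 3)(1 9 8) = [11, 9, 2, 0, 4, 5, 3, 14, 1, 8, 10, 7, 6, 13, 12]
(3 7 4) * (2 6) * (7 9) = (2 6)(3 9 7 4) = [0, 1, 6, 9, 3, 5, 2, 4, 8, 7]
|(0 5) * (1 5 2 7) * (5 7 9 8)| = 10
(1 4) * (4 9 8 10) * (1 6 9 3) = (1 3)(4 6 9 8 10) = [0, 3, 2, 1, 6, 5, 9, 7, 10, 8, 4]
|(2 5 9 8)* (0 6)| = 4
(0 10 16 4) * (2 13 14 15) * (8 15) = [10, 1, 13, 3, 0, 5, 6, 7, 15, 9, 16, 11, 12, 14, 8, 2, 4] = (0 10 16 4)(2 13 14 8 15)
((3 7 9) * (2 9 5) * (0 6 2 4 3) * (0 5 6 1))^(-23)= (0 1)(2 7 4 9 6 3 5)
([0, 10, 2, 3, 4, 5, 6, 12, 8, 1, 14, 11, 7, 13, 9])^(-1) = [0, 9, 2, 3, 4, 5, 6, 12, 8, 14, 1, 11, 7, 13, 10]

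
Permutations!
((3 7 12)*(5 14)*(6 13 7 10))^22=((3 10 6 13 7 12)(5 14))^22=(14)(3 7 6)(10 12 13)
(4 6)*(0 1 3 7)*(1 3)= (0 3 7)(4 6)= [3, 1, 2, 7, 6, 5, 4, 0]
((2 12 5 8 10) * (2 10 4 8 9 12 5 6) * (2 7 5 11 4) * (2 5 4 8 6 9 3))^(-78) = ((2 11 8 5 3)(4 6 7)(9 12))^(-78) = (12)(2 8 3 11 5)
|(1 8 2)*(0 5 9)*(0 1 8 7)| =|(0 5 9 1 7)(2 8)| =10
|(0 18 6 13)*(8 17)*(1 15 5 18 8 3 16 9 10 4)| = 14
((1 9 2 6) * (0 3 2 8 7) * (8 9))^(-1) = ((9)(0 3 2 6 1 8 7))^(-1) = (9)(0 7 8 1 6 2 3)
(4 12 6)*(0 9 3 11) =(0 9 3 11)(4 12 6) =[9, 1, 2, 11, 12, 5, 4, 7, 8, 3, 10, 0, 6]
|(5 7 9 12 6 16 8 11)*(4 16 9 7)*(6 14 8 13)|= 10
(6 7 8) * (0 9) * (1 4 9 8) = [8, 4, 2, 3, 9, 5, 7, 1, 6, 0] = (0 8 6 7 1 4 9)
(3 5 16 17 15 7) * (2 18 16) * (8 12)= [0, 1, 18, 5, 4, 2, 6, 3, 12, 9, 10, 11, 8, 13, 14, 7, 17, 15, 16]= (2 18 16 17 15 7 3 5)(8 12)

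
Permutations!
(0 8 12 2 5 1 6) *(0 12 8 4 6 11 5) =(0 4 6 12 2)(1 11 5) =[4, 11, 0, 3, 6, 1, 12, 7, 8, 9, 10, 5, 2]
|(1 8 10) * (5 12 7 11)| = |(1 8 10)(5 12 7 11)| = 12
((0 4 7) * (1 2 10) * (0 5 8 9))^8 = (0 7 8)(1 10 2)(4 5 9)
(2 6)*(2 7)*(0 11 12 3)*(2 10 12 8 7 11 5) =(0 5 2 6 11 8 7 10 12 3) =[5, 1, 6, 0, 4, 2, 11, 10, 7, 9, 12, 8, 3]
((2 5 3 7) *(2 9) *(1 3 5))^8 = ((1 3 7 9 2))^8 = (1 9 3 2 7)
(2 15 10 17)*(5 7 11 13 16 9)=(2 15 10 17)(5 7 11 13 16 9)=[0, 1, 15, 3, 4, 7, 6, 11, 8, 5, 17, 13, 12, 16, 14, 10, 9, 2]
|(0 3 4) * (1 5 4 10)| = 6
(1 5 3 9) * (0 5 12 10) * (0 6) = (0 5 3 9 1 12 10 6) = [5, 12, 2, 9, 4, 3, 0, 7, 8, 1, 6, 11, 10]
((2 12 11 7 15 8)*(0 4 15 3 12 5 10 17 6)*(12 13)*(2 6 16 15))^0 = ((0 4 2 5 10 17 16 15 8 6)(3 13 12 11 7))^0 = (17)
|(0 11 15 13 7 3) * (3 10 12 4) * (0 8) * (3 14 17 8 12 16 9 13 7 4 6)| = 12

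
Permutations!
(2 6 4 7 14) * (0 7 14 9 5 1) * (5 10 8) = (0 7 9 10 8 5 1)(2 6 4 14) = [7, 0, 6, 3, 14, 1, 4, 9, 5, 10, 8, 11, 12, 13, 2]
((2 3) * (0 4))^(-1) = ((0 4)(2 3))^(-1) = (0 4)(2 3)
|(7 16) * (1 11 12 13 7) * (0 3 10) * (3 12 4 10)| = |(0 12 13 7 16 1 11 4 10)| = 9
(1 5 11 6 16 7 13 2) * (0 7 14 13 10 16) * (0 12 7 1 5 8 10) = (0 1 8 10 16 14 13 2 5 11 6 12 7) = [1, 8, 5, 3, 4, 11, 12, 0, 10, 9, 16, 6, 7, 2, 13, 15, 14]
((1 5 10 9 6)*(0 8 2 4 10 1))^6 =((0 8 2 4 10 9 6)(1 5))^6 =(0 6 9 10 4 2 8)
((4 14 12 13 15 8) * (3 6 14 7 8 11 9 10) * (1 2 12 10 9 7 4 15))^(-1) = (1 13 12 2)(3 10 14 6)(7 11 15 8)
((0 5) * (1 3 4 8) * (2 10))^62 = (10)(1 4)(3 8)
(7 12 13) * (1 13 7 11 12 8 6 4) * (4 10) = (1 13 11 12 7 8 6 10 4) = [0, 13, 2, 3, 1, 5, 10, 8, 6, 9, 4, 12, 7, 11]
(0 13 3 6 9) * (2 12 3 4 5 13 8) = (0 8 2 12 3 6 9)(4 5 13) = [8, 1, 12, 6, 5, 13, 9, 7, 2, 0, 10, 11, 3, 4]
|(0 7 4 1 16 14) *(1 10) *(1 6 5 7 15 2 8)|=|(0 15 2 8 1 16 14)(4 10 6 5 7)|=35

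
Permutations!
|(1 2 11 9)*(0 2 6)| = |(0 2 11 9 1 6)| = 6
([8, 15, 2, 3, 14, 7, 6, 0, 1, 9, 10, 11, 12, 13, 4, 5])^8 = (0 1 5)(7 8 15)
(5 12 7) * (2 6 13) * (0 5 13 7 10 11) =[5, 1, 6, 3, 4, 12, 7, 13, 8, 9, 11, 0, 10, 2] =(0 5 12 10 11)(2 6 7 13)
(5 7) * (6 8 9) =(5 7)(6 8 9) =[0, 1, 2, 3, 4, 7, 8, 5, 9, 6]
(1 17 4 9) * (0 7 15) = (0 7 15)(1 17 4 9) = [7, 17, 2, 3, 9, 5, 6, 15, 8, 1, 10, 11, 12, 13, 14, 0, 16, 4]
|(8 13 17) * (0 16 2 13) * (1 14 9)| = |(0 16 2 13 17 8)(1 14 9)| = 6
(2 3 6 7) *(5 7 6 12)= (2 3 12 5 7)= [0, 1, 3, 12, 4, 7, 6, 2, 8, 9, 10, 11, 5]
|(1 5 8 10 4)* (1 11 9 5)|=6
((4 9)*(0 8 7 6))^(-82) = (9)(0 7)(6 8)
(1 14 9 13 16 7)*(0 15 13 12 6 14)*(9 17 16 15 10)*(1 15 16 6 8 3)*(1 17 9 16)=(0 10 16 7 15 13 1)(3 17 6 14 9 12 8)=[10, 0, 2, 17, 4, 5, 14, 15, 3, 12, 16, 11, 8, 1, 9, 13, 7, 6]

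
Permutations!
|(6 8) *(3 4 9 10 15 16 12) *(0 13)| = |(0 13)(3 4 9 10 15 16 12)(6 8)| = 14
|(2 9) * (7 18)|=2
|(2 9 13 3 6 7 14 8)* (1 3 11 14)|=12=|(1 3 6 7)(2 9 13 11 14 8)|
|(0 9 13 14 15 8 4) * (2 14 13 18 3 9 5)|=21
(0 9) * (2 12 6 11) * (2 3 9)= (0 2 12 6 11 3 9)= [2, 1, 12, 9, 4, 5, 11, 7, 8, 0, 10, 3, 6]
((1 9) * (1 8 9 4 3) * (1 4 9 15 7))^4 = ((1 9 8 15 7)(3 4))^4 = (1 7 15 8 9)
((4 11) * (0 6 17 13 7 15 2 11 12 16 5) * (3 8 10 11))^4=(0 7 8 12 6 15 10 16 17 2 11 5 13 3 4)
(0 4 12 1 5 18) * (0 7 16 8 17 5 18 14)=(0 4 12 1 18 7 16 8 17 5 14)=[4, 18, 2, 3, 12, 14, 6, 16, 17, 9, 10, 11, 1, 13, 0, 15, 8, 5, 7]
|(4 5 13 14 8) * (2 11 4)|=|(2 11 4 5 13 14 8)|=7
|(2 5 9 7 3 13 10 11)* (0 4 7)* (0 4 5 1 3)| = 30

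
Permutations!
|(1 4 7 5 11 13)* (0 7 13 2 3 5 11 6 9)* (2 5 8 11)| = |(0 7 2 3 8 11 5 6 9)(1 4 13)| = 9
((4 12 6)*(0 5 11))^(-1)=((0 5 11)(4 12 6))^(-1)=(0 11 5)(4 6 12)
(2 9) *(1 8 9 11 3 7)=(1 8 9 2 11 3 7)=[0, 8, 11, 7, 4, 5, 6, 1, 9, 2, 10, 3]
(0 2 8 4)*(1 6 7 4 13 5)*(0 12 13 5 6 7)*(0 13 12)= (0 2 8 5 1 7 4)(6 13)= [2, 7, 8, 3, 0, 1, 13, 4, 5, 9, 10, 11, 12, 6]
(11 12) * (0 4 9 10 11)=(0 4 9 10 11 12)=[4, 1, 2, 3, 9, 5, 6, 7, 8, 10, 11, 12, 0]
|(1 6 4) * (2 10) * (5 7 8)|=6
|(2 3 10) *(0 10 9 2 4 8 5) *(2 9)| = 10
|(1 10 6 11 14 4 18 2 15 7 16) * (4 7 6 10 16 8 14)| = 6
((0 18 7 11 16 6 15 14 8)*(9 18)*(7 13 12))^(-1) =(0 8 14 15 6 16 11 7 12 13 18 9) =((0 9 18 13 12 7 11 16 6 15 14 8))^(-1)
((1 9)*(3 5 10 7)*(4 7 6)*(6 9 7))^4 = ((1 7 3 5 10 9)(4 6))^4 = (1 10 3)(5 7 9)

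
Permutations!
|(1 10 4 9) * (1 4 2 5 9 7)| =7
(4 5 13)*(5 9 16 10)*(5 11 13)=[0, 1, 2, 3, 9, 5, 6, 7, 8, 16, 11, 13, 12, 4, 14, 15, 10]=(4 9 16 10 11 13)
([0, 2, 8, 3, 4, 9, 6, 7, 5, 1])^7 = [0, 8, 5, 3, 4, 1, 6, 7, 9, 2]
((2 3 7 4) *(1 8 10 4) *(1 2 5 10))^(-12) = ((1 8)(2 3 7)(4 5 10))^(-12) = (10)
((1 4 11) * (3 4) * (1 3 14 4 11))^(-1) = ((1 14 4)(3 11))^(-1) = (1 4 14)(3 11)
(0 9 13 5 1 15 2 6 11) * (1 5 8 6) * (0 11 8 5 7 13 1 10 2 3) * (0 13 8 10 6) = [9, 15, 6, 13, 4, 7, 10, 8, 0, 1, 2, 11, 12, 5, 14, 3] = (0 9 1 15 3 13 5 7 8)(2 6 10)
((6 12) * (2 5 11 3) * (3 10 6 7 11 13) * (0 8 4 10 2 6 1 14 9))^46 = ((0 8 4 10 1 14 9)(2 5 13 3 6 12 7 11))^46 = (0 1 8 14 4 9 10)(2 7 6 13)(3 5 11 12)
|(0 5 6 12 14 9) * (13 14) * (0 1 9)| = |(0 5 6 12 13 14)(1 9)| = 6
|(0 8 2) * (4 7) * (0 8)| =2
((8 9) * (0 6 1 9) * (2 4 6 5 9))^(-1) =((0 5 9 8)(1 2 4 6))^(-1) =(0 8 9 5)(1 6 4 2)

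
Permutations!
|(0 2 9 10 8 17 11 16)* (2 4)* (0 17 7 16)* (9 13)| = 11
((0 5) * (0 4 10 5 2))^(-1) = ((0 2)(4 10 5))^(-1) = (0 2)(4 5 10)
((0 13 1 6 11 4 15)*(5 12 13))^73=(0 5 12 13 1 6 11 4 15)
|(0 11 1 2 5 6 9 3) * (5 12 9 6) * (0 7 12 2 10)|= |(0 11 1 10)(3 7 12 9)|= 4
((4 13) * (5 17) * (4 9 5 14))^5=((4 13 9 5 17 14))^5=(4 14 17 5 9 13)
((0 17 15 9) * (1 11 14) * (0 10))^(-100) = ((0 17 15 9 10)(1 11 14))^(-100) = (17)(1 14 11)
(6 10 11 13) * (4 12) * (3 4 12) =(3 4)(6 10 11 13) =[0, 1, 2, 4, 3, 5, 10, 7, 8, 9, 11, 13, 12, 6]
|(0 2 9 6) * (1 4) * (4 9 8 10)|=|(0 2 8 10 4 1 9 6)|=8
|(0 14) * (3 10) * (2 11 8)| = |(0 14)(2 11 8)(3 10)| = 6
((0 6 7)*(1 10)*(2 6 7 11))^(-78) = ((0 7)(1 10)(2 6 11))^(-78) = (11)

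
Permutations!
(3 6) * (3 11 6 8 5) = (3 8 5)(6 11) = [0, 1, 2, 8, 4, 3, 11, 7, 5, 9, 10, 6]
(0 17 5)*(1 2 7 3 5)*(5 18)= (0 17 1 2 7 3 18 5)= [17, 2, 7, 18, 4, 0, 6, 3, 8, 9, 10, 11, 12, 13, 14, 15, 16, 1, 5]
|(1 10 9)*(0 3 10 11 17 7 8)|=9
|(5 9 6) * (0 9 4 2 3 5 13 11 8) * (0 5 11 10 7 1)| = |(0 9 6 13 10 7 1)(2 3 11 8 5 4)| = 42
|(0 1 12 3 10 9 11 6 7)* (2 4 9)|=|(0 1 12 3 10 2 4 9 11 6 7)|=11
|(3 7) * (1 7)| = 3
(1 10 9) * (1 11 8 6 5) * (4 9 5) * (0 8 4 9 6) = (0 8)(1 10 5)(4 6 9 11) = [8, 10, 2, 3, 6, 1, 9, 7, 0, 11, 5, 4]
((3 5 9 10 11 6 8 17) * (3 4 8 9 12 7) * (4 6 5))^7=((3 4 8 17 6 9 10 11 5 12 7))^7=(3 11 17 7 10 8 12 9 4 5 6)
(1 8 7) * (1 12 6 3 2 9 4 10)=(1 8 7 12 6 3 2 9 4 10)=[0, 8, 9, 2, 10, 5, 3, 12, 7, 4, 1, 11, 6]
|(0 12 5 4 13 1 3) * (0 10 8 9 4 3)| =10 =|(0 12 5 3 10 8 9 4 13 1)|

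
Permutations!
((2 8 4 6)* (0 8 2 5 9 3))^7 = (9)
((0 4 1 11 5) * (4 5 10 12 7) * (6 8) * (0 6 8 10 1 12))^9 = (12)(0 5 6 10)(1 11) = ((0 5 6 10)(1 11)(4 12 7))^9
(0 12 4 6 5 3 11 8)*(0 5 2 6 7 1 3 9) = (0 12 4 7 1 3 11 8 5 9)(2 6) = [12, 3, 6, 11, 7, 9, 2, 1, 5, 0, 10, 8, 4]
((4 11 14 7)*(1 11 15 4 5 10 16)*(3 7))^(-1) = (1 16 10 5 7 3 14 11)(4 15)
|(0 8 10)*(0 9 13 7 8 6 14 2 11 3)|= |(0 6 14 2 11 3)(7 8 10 9 13)|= 30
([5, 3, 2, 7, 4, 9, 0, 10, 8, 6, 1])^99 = (0 6 9 5)(1 10 7 3)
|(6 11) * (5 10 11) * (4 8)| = |(4 8)(5 10 11 6)| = 4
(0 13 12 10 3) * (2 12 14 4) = [13, 1, 12, 0, 2, 5, 6, 7, 8, 9, 3, 11, 10, 14, 4] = (0 13 14 4 2 12 10 3)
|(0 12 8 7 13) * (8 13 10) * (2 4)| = |(0 12 13)(2 4)(7 10 8)| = 6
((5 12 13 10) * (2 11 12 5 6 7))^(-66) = ((2 11 12 13 10 6 7))^(-66) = (2 10 11 6 12 7 13)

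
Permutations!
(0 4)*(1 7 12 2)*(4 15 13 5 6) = (0 15 13 5 6 4)(1 7 12 2) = [15, 7, 1, 3, 0, 6, 4, 12, 8, 9, 10, 11, 2, 5, 14, 13]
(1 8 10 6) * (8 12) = (1 12 8 10 6) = [0, 12, 2, 3, 4, 5, 1, 7, 10, 9, 6, 11, 8]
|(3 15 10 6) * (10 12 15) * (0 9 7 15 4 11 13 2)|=|(0 9 7 15 12 4 11 13 2)(3 10 6)|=9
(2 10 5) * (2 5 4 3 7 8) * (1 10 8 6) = (1 10 4 3 7 6)(2 8) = [0, 10, 8, 7, 3, 5, 1, 6, 2, 9, 4]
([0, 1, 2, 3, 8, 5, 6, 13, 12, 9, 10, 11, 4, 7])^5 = (4 12 8)(7 13)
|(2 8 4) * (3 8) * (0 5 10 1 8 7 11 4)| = |(0 5 10 1 8)(2 3 7 11 4)| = 5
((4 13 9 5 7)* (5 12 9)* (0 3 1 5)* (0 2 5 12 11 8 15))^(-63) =(0 3 1 12 9 11 8 15)(2 7 13 5 4)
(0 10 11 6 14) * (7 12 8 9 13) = (0 10 11 6 14)(7 12 8 9 13) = [10, 1, 2, 3, 4, 5, 14, 12, 9, 13, 11, 6, 8, 7, 0]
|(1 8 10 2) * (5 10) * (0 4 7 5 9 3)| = |(0 4 7 5 10 2 1 8 9 3)| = 10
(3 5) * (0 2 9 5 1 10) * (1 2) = [1, 10, 9, 2, 4, 3, 6, 7, 8, 5, 0] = (0 1 10)(2 9 5 3)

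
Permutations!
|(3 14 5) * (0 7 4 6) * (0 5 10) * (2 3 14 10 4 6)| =9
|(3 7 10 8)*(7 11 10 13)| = 4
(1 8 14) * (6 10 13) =(1 8 14)(6 10 13) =[0, 8, 2, 3, 4, 5, 10, 7, 14, 9, 13, 11, 12, 6, 1]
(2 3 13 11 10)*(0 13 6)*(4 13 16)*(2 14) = [16, 1, 3, 6, 13, 5, 0, 7, 8, 9, 14, 10, 12, 11, 2, 15, 4] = (0 16 4 13 11 10 14 2 3 6)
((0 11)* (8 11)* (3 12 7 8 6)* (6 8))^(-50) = (0 8 11)(3 7)(6 12)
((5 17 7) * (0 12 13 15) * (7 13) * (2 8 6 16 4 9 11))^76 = ((0 12 7 5 17 13 15)(2 8 6 16 4 9 11))^76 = (0 15 13 17 5 7 12)(2 11 9 4 16 6 8)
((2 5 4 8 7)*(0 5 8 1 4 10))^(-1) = (0 10 5)(1 4)(2 7 8)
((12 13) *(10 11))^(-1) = ((10 11)(12 13))^(-1) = (10 11)(12 13)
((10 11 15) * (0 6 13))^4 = (0 6 13)(10 11 15)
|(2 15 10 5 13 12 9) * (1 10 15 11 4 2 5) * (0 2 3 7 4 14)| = 12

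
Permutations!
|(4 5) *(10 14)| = 2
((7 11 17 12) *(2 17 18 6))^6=((2 17 12 7 11 18 6))^6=(2 6 18 11 7 12 17)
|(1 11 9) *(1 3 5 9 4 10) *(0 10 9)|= 8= |(0 10 1 11 4 9 3 5)|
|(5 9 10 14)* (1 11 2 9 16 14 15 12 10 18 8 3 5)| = |(1 11 2 9 18 8 3 5 16 14)(10 15 12)| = 30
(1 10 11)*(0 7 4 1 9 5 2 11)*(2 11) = (0 7 4 1 10)(5 11 9) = [7, 10, 2, 3, 1, 11, 6, 4, 8, 5, 0, 9]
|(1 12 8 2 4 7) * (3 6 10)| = 6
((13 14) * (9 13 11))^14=(9 14)(11 13)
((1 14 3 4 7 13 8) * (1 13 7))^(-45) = (1 4 3 14)(8 13)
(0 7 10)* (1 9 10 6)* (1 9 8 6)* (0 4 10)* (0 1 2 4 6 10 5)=(0 7 2 4 5)(1 8 10 6 9)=[7, 8, 4, 3, 5, 0, 9, 2, 10, 1, 6]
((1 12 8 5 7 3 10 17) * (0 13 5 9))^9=((0 13 5 7 3 10 17 1 12 8 9))^9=(0 8 1 10 7 13 9 12 17 3 5)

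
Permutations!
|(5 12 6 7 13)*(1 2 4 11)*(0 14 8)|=|(0 14 8)(1 2 4 11)(5 12 6 7 13)|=60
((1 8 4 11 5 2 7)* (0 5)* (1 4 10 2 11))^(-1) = (0 11 5)(1 4 7 2 10 8)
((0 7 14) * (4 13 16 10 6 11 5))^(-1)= (0 14 7)(4 5 11 6 10 16 13)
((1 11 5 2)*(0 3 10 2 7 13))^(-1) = ((0 3 10 2 1 11 5 7 13))^(-1) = (0 13 7 5 11 1 2 10 3)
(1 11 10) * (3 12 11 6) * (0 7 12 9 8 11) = (0 7 12)(1 6 3 9 8 11 10) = [7, 6, 2, 9, 4, 5, 3, 12, 11, 8, 1, 10, 0]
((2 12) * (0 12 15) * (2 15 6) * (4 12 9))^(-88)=(0 4 15 9 12)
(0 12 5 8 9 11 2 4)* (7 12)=(0 7 12 5 8 9 11 2 4)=[7, 1, 4, 3, 0, 8, 6, 12, 9, 11, 10, 2, 5]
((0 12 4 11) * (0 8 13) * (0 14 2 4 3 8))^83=(0 3 13 2 11 12 8 14 4)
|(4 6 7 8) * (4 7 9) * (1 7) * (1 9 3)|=7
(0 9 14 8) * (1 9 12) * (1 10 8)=(0 12 10 8)(1 9 14)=[12, 9, 2, 3, 4, 5, 6, 7, 0, 14, 8, 11, 10, 13, 1]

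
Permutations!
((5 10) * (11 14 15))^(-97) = (5 10)(11 15 14)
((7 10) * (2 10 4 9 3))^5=((2 10 7 4 9 3))^5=(2 3 9 4 7 10)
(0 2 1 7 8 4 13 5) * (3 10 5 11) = [2, 7, 1, 10, 13, 0, 6, 8, 4, 9, 5, 3, 12, 11] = (0 2 1 7 8 4 13 11 3 10 5)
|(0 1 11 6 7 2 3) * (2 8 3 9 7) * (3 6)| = 20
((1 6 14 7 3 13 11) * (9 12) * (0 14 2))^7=((0 14 7 3 13 11 1 6 2)(9 12))^7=(0 6 11 3 14 2 1 13 7)(9 12)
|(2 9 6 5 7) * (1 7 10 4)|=8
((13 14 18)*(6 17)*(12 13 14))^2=((6 17)(12 13)(14 18))^2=(18)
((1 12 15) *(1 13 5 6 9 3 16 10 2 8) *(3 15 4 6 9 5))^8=(1 3 6 2 15 12 16 5 8 13 4 10 9)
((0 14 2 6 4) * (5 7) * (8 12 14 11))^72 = (14)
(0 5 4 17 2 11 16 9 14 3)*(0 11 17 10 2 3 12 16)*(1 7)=(0 5 4 10 2 17 3 11)(1 7)(9 14 12 16)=[5, 7, 17, 11, 10, 4, 6, 1, 8, 14, 2, 0, 16, 13, 12, 15, 9, 3]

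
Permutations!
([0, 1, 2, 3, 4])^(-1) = (4)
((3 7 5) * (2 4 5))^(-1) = ((2 4 5 3 7))^(-1) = (2 7 3 5 4)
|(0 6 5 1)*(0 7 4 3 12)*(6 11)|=9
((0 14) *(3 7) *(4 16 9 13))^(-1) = ((0 14)(3 7)(4 16 9 13))^(-1) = (0 14)(3 7)(4 13 9 16)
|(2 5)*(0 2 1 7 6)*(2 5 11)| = 10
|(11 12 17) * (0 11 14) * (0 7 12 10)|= 12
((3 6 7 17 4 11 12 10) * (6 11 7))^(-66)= ((3 11 12 10)(4 7 17))^(-66)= (17)(3 12)(10 11)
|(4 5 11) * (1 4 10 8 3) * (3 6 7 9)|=10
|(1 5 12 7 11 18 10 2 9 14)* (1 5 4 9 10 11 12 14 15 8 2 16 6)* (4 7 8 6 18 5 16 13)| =55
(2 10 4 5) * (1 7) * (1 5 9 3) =(1 7 5 2 10 4 9 3) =[0, 7, 10, 1, 9, 2, 6, 5, 8, 3, 4]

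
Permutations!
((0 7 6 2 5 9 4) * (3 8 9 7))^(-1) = (0 4 9 8 3)(2 6 7 5)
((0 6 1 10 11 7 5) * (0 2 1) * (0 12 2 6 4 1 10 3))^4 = ((0 4 1 3)(2 10 11 7 5 6 12))^4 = (2 5 10 6 11 12 7)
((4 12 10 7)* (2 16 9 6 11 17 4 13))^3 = (2 6 4 7 16 11 12 13 9 17 10) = ((2 16 9 6 11 17 4 12 10 7 13))^3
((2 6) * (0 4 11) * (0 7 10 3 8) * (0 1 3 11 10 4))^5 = (1 8 3)(2 6)(4 10 11 7)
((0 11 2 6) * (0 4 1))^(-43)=(0 1 4 6 2 11)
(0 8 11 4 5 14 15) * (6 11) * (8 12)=(0 12 8 6 11 4 5 14 15)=[12, 1, 2, 3, 5, 14, 11, 7, 6, 9, 10, 4, 8, 13, 15, 0]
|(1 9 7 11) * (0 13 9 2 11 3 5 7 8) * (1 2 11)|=12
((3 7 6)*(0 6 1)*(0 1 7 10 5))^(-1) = (0 5 10 3 6)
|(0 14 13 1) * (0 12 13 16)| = 3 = |(0 14 16)(1 12 13)|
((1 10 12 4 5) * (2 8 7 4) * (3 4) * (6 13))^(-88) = (13)(1 12 8 3 5 10 2 7 4)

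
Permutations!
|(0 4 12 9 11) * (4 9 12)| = |(12)(0 9 11)| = 3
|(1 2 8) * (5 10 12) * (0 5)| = 12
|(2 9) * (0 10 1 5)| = |(0 10 1 5)(2 9)| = 4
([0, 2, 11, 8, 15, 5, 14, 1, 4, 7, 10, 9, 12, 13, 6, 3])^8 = (15)(1 9 2 7 11)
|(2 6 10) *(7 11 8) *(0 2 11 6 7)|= 7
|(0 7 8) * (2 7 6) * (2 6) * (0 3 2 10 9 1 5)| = |(0 10 9 1 5)(2 7 8 3)| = 20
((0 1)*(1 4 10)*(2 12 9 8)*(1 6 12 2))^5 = ((0 4 10 6 12 9 8 1))^5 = (0 9 10 1 12 4 8 6)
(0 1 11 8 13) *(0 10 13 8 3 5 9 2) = (0 1 11 3 5 9 2)(10 13) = [1, 11, 0, 5, 4, 9, 6, 7, 8, 2, 13, 3, 12, 10]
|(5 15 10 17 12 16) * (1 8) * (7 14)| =|(1 8)(5 15 10 17 12 16)(7 14)| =6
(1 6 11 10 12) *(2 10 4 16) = (1 6 11 4 16 2 10 12) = [0, 6, 10, 3, 16, 5, 11, 7, 8, 9, 12, 4, 1, 13, 14, 15, 2]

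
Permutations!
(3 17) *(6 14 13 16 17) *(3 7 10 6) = (6 14 13 16 17 7 10) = [0, 1, 2, 3, 4, 5, 14, 10, 8, 9, 6, 11, 12, 16, 13, 15, 17, 7]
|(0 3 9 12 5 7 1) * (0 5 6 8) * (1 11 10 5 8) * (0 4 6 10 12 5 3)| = 28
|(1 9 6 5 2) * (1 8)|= |(1 9 6 5 2 8)|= 6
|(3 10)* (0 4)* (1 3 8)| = |(0 4)(1 3 10 8)| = 4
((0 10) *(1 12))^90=(12)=((0 10)(1 12))^90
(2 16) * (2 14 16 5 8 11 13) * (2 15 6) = (2 5 8 11 13 15 6)(14 16) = [0, 1, 5, 3, 4, 8, 2, 7, 11, 9, 10, 13, 12, 15, 16, 6, 14]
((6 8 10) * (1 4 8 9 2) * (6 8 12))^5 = ((1 4 12 6 9 2)(8 10))^5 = (1 2 9 6 12 4)(8 10)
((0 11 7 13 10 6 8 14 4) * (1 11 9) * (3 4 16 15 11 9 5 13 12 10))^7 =(0 13 4 5 3)(1 9)(6 12 11 16 8 10 7 15 14)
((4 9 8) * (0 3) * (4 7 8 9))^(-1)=(9)(0 3)(7 8)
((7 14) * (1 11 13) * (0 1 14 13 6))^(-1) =(0 6 11 1)(7 14 13)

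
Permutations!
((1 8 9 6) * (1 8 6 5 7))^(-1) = (1 7 5 9 8 6)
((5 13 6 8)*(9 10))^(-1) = ((5 13 6 8)(9 10))^(-1) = (5 8 6 13)(9 10)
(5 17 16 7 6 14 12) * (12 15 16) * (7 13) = (5 17 12)(6 14 15 16 13 7) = [0, 1, 2, 3, 4, 17, 14, 6, 8, 9, 10, 11, 5, 7, 15, 16, 13, 12]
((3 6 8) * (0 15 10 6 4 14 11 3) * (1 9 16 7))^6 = (0 15 10 6 8)(1 16)(3 14)(4 11)(7 9)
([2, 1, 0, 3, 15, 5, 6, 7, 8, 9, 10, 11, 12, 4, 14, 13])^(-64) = (4 13 15)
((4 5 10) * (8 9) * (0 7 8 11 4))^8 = (11)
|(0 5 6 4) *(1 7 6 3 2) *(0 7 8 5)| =15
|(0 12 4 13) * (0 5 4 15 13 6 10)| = 8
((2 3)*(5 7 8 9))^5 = (2 3)(5 7 8 9)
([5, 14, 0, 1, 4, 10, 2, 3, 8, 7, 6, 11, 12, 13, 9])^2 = (0 10 2 5 6)(1 9 3 14 7)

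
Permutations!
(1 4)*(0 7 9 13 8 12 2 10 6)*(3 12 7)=(0 3 12 2 10 6)(1 4)(7 9 13 8)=[3, 4, 10, 12, 1, 5, 0, 9, 7, 13, 6, 11, 2, 8]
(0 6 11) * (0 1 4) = (0 6 11 1 4) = [6, 4, 2, 3, 0, 5, 11, 7, 8, 9, 10, 1]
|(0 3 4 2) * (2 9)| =5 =|(0 3 4 9 2)|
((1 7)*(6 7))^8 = ((1 6 7))^8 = (1 7 6)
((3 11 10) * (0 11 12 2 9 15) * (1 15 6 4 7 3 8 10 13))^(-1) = ((0 11 13 1 15)(2 9 6 4 7 3 12)(8 10))^(-1) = (0 15 1 13 11)(2 12 3 7 4 6 9)(8 10)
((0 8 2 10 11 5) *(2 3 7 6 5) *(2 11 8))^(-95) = ((11)(0 2 10 8 3 7 6 5))^(-95) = (11)(0 2 10 8 3 7 6 5)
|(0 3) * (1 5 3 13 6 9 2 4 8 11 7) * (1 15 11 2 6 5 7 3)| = 24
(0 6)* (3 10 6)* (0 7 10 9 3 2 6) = (0 2 6 7 10)(3 9) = [2, 1, 6, 9, 4, 5, 7, 10, 8, 3, 0]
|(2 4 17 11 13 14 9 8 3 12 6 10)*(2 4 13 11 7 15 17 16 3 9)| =6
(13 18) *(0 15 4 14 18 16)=(0 15 4 14 18 13 16)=[15, 1, 2, 3, 14, 5, 6, 7, 8, 9, 10, 11, 12, 16, 18, 4, 0, 17, 13]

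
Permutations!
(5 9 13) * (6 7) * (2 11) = (2 11)(5 9 13)(6 7) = [0, 1, 11, 3, 4, 9, 7, 6, 8, 13, 10, 2, 12, 5]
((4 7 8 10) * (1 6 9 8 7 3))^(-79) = (1 4 8 6 3 10 9)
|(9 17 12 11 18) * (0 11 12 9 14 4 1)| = 6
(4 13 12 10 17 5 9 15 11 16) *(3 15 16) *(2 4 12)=(2 4 13)(3 15 11)(5 9 16 12 10 17)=[0, 1, 4, 15, 13, 9, 6, 7, 8, 16, 17, 3, 10, 2, 14, 11, 12, 5]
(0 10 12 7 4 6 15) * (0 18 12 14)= (0 10 14)(4 6 15 18 12 7)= [10, 1, 2, 3, 6, 5, 15, 4, 8, 9, 14, 11, 7, 13, 0, 18, 16, 17, 12]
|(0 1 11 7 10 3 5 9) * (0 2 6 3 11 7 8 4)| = |(0 1 7 10 11 8 4)(2 6 3 5 9)| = 35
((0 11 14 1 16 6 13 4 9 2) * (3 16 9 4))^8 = (16)(0 14 9)(1 2 11)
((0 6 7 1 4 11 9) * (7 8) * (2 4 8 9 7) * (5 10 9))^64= ((0 6 5 10 9)(1 8 2 4 11 7))^64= (0 9 10 5 6)(1 11 2)(4 8 7)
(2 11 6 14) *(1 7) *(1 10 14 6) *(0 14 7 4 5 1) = (0 14 2 11)(1 4 5)(7 10) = [14, 4, 11, 3, 5, 1, 6, 10, 8, 9, 7, 0, 12, 13, 2]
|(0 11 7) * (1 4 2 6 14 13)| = |(0 11 7)(1 4 2 6 14 13)| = 6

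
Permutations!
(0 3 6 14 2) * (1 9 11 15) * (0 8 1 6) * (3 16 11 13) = (0 16 11 15 6 14 2 8 1 9 13 3) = [16, 9, 8, 0, 4, 5, 14, 7, 1, 13, 10, 15, 12, 3, 2, 6, 11]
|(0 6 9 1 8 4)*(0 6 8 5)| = |(0 8 4 6 9 1 5)| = 7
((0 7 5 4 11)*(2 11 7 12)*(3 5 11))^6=(0 7 5 2)(3 12 11 4)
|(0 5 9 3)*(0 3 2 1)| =5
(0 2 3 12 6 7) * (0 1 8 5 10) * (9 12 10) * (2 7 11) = (0 7 1 8 5 9 12 6 11 2 3 10) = [7, 8, 3, 10, 4, 9, 11, 1, 5, 12, 0, 2, 6]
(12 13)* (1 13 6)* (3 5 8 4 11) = (1 13 12 6)(3 5 8 4 11) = [0, 13, 2, 5, 11, 8, 1, 7, 4, 9, 10, 3, 6, 12]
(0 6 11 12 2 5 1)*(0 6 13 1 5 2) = (0 13 1 6 11 12) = [13, 6, 2, 3, 4, 5, 11, 7, 8, 9, 10, 12, 0, 1]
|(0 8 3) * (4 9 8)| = |(0 4 9 8 3)| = 5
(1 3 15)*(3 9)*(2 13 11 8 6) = [0, 9, 13, 15, 4, 5, 2, 7, 6, 3, 10, 8, 12, 11, 14, 1] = (1 9 3 15)(2 13 11 8 6)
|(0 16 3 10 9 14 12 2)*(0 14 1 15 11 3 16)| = |(16)(1 15 11 3 10 9)(2 14 12)| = 6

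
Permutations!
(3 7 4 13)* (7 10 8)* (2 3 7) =(2 3 10 8)(4 13 7) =[0, 1, 3, 10, 13, 5, 6, 4, 2, 9, 8, 11, 12, 7]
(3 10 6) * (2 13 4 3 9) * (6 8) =(2 13 4 3 10 8 6 9) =[0, 1, 13, 10, 3, 5, 9, 7, 6, 2, 8, 11, 12, 4]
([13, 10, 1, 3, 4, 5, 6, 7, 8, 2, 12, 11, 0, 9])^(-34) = [13, 10, 1, 3, 4, 5, 6, 7, 8, 2, 12, 11, 0, 9]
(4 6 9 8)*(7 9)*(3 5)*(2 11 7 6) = (2 11 7 9 8 4)(3 5) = [0, 1, 11, 5, 2, 3, 6, 9, 4, 8, 10, 7]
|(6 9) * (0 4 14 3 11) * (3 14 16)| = |(0 4 16 3 11)(6 9)| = 10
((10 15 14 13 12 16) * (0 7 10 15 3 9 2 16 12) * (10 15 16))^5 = ((16)(0 7 15 14 13)(2 10 3 9))^5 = (16)(2 10 3 9)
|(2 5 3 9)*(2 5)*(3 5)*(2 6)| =|(2 6)(3 9)| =2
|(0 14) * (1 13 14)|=|(0 1 13 14)|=4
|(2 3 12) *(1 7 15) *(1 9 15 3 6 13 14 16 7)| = 8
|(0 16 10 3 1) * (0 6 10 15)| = 12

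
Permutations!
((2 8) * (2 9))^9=(9)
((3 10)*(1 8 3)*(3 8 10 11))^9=(1 10)(3 11)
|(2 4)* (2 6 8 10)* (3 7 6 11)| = 8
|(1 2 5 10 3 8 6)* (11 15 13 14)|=28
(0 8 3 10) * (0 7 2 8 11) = [11, 1, 8, 10, 4, 5, 6, 2, 3, 9, 7, 0] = (0 11)(2 8 3 10 7)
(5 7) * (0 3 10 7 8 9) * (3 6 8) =(0 6 8 9)(3 10 7 5) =[6, 1, 2, 10, 4, 3, 8, 5, 9, 0, 7]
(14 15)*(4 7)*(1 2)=(1 2)(4 7)(14 15)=[0, 2, 1, 3, 7, 5, 6, 4, 8, 9, 10, 11, 12, 13, 15, 14]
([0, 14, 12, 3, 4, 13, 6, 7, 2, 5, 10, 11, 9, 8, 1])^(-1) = [0, 14, 8, 3, 4, 9, 6, 7, 13, 12, 10, 11, 2, 5, 1]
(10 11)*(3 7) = (3 7)(10 11) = [0, 1, 2, 7, 4, 5, 6, 3, 8, 9, 11, 10]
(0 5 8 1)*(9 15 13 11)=(0 5 8 1)(9 15 13 11)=[5, 0, 2, 3, 4, 8, 6, 7, 1, 15, 10, 9, 12, 11, 14, 13]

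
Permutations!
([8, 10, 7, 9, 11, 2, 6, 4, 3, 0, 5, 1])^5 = (0 8 3 9)(1 4 2 10 11 7 5)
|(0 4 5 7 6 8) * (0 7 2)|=12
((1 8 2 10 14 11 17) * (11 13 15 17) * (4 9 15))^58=(1 15 4 14 2)(8 17 9 13 10)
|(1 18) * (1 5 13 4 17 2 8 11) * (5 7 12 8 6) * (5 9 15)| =24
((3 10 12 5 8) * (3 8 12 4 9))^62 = (12)(3 4)(9 10)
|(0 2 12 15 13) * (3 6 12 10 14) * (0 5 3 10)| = 6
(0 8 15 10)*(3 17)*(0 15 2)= [8, 1, 0, 17, 4, 5, 6, 7, 2, 9, 15, 11, 12, 13, 14, 10, 16, 3]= (0 8 2)(3 17)(10 15)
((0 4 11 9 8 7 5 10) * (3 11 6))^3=((0 4 6 3 11 9 8 7 5 10))^3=(0 3 8 10 6 9 5 4 11 7)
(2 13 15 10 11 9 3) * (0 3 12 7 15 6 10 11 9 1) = (0 3 2 13 6 10 9 12 7 15 11 1) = [3, 0, 13, 2, 4, 5, 10, 15, 8, 12, 9, 1, 7, 6, 14, 11]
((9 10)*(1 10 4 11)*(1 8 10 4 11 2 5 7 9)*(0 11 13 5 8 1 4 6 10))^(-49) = (0 8 2 4 10 6 1 11)(5 13 9 7)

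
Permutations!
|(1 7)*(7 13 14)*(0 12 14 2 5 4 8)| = 10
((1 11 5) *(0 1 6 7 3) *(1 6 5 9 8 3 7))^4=((0 6 1 11 9 8 3))^4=(0 9 6 8 1 3 11)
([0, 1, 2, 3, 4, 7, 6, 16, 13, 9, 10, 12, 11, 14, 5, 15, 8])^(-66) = (16)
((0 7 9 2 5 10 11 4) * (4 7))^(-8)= ((0 4)(2 5 10 11 7 9))^(-8)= (2 7 10)(5 9 11)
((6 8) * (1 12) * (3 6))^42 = ((1 12)(3 6 8))^42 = (12)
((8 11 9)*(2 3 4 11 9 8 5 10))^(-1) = ((2 3 4 11 8 9 5 10))^(-1) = (2 10 5 9 8 11 4 3)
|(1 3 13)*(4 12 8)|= 3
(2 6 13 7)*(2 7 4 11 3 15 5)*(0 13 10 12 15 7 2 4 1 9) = (0 13 1 9)(2 6 10 12 15 5 4 11 3 7) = [13, 9, 6, 7, 11, 4, 10, 2, 8, 0, 12, 3, 15, 1, 14, 5]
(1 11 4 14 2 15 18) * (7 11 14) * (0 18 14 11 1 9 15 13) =(0 18 9 15 14 2 13)(1 11 4 7) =[18, 11, 13, 3, 7, 5, 6, 1, 8, 15, 10, 4, 12, 0, 2, 14, 16, 17, 9]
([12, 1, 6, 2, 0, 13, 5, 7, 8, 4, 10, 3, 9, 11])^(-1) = [4, 1, 3, 11, 9, 6, 2, 7, 8, 12, 10, 13, 0, 5]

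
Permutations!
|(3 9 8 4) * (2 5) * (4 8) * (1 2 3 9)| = 4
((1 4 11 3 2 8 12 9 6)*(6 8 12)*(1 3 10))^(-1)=((1 4 11 10)(2 12 9 8 6 3))^(-1)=(1 10 11 4)(2 3 6 8 9 12)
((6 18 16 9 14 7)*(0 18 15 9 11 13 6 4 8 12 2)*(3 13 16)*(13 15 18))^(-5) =(0 7 18 12 9 13 4 3 2 14 6 8 15)(11 16)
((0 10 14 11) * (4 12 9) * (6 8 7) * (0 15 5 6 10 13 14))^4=(0 15 7 14 6)(4 12 9)(5 10 11 8 13)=((0 13 14 11 15 5 6 8 7 10)(4 12 9))^4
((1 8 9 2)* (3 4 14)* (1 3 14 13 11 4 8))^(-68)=((14)(2 3 8 9)(4 13 11))^(-68)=(14)(4 13 11)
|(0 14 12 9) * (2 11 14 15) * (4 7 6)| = |(0 15 2 11 14 12 9)(4 7 6)| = 21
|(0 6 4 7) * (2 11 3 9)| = 4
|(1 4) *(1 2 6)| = 4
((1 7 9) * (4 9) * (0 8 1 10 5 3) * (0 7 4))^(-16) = ((0 8 1 4 9 10 5 3 7))^(-16) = (0 1 9 5 7 8 4 10 3)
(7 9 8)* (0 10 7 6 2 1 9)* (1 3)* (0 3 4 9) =(0 10 7 3 1)(2 4 9 8 6) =[10, 0, 4, 1, 9, 5, 2, 3, 6, 8, 7]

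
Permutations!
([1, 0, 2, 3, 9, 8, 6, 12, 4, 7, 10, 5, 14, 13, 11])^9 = [1, 0, 2, 3, 9, 8, 6, 12, 4, 7, 10, 5, 14, 13, 11]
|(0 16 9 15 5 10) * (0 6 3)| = 8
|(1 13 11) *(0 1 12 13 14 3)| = 12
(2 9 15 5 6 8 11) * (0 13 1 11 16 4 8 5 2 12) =(0 13 1 11 12)(2 9 15)(4 8 16)(5 6) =[13, 11, 9, 3, 8, 6, 5, 7, 16, 15, 10, 12, 0, 1, 14, 2, 4]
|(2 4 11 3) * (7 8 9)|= |(2 4 11 3)(7 8 9)|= 12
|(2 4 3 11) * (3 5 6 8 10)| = 8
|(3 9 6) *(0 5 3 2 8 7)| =|(0 5 3 9 6 2 8 7)| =8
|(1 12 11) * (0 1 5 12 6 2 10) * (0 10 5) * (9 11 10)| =9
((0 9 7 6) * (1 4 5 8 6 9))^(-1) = ((0 1 4 5 8 6)(7 9))^(-1) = (0 6 8 5 4 1)(7 9)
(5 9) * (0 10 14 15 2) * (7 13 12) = (0 10 14 15 2)(5 9)(7 13 12) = [10, 1, 0, 3, 4, 9, 6, 13, 8, 5, 14, 11, 7, 12, 15, 2]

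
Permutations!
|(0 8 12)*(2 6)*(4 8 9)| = 10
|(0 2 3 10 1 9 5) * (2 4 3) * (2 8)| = |(0 4 3 10 1 9 5)(2 8)| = 14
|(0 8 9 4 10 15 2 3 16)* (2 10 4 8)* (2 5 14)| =|(0 5 14 2 3 16)(8 9)(10 15)| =6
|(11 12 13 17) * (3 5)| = 4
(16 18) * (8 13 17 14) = (8 13 17 14)(16 18) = [0, 1, 2, 3, 4, 5, 6, 7, 13, 9, 10, 11, 12, 17, 8, 15, 18, 14, 16]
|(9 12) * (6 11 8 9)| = 5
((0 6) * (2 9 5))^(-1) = (0 6)(2 5 9)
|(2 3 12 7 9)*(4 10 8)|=15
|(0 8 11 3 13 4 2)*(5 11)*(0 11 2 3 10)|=|(0 8 5 2 11 10)(3 13 4)|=6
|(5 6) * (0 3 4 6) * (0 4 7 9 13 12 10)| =|(0 3 7 9 13 12 10)(4 6 5)| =21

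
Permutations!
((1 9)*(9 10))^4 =(1 10 9)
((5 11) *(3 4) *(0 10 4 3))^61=(0 10 4)(5 11)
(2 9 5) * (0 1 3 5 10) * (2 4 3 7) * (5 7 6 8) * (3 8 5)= (0 1 6 5 4 8 3 7 2 9 10)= [1, 6, 9, 7, 8, 4, 5, 2, 3, 10, 0]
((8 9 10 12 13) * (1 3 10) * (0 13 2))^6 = ((0 13 8 9 1 3 10 12 2))^6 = (0 10 9)(1 13 12)(2 3 8)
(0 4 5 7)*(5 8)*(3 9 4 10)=(0 10 3 9 4 8 5 7)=[10, 1, 2, 9, 8, 7, 6, 0, 5, 4, 3]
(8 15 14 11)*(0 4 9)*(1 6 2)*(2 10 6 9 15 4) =(0 2 1 9)(4 15 14 11 8)(6 10) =[2, 9, 1, 3, 15, 5, 10, 7, 4, 0, 6, 8, 12, 13, 11, 14]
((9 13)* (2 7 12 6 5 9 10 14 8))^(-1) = ((2 7 12 6 5 9 13 10 14 8))^(-1) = (2 8 14 10 13 9 5 6 12 7)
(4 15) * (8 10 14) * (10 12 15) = [0, 1, 2, 3, 10, 5, 6, 7, 12, 9, 14, 11, 15, 13, 8, 4] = (4 10 14 8 12 15)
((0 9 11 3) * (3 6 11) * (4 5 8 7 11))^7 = (0 9 3)(4 5 8 7 11 6)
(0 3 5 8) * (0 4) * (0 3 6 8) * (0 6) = (3 5 6 8 4) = [0, 1, 2, 5, 3, 6, 8, 7, 4]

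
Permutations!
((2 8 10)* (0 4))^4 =((0 4)(2 8 10))^4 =(2 8 10)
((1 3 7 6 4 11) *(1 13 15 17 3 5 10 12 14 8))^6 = (3 15 11 6)(4 7 17 13)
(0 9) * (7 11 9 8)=(0 8 7 11 9)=[8, 1, 2, 3, 4, 5, 6, 11, 7, 0, 10, 9]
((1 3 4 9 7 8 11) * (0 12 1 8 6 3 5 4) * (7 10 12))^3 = (0 3 6 7)(1 9)(4 12)(5 10)(8 11)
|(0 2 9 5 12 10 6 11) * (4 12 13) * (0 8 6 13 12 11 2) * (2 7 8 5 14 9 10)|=42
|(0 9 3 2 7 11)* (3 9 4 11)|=|(0 4 11)(2 7 3)|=3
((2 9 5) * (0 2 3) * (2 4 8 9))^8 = (0 8 5)(3 4 9)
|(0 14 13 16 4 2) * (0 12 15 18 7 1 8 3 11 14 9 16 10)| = |(0 9 16 4 2 12 15 18 7 1 8 3 11 14 13 10)| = 16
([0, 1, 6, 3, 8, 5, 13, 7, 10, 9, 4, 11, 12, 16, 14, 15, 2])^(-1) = [0, 1, 16, 3, 10, 5, 2, 7, 4, 9, 8, 11, 12, 6, 14, 15, 13]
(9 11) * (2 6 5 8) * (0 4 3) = [4, 1, 6, 0, 3, 8, 5, 7, 2, 11, 10, 9] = (0 4 3)(2 6 5 8)(9 11)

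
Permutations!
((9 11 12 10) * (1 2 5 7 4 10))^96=((1 2 5 7 4 10 9 11 12))^96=(1 9 7)(2 11 4)(5 12 10)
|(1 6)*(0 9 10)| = 6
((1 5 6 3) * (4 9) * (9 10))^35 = (1 3 6 5)(4 9 10)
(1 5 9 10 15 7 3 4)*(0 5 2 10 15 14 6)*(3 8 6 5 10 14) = (0 10 3 4 1 2 14 5 9 15 7 8 6) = [10, 2, 14, 4, 1, 9, 0, 8, 6, 15, 3, 11, 12, 13, 5, 7]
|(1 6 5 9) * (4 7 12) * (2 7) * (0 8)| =|(0 8)(1 6 5 9)(2 7 12 4)| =4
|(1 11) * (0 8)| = 2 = |(0 8)(1 11)|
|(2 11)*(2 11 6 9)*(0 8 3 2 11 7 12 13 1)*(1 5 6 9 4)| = |(0 8 3 2 9 11 7 12 13 5 6 4 1)| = 13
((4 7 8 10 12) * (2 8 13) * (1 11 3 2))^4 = (1 8 7 3 12)(2 4 11 10 13)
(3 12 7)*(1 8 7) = [0, 8, 2, 12, 4, 5, 6, 3, 7, 9, 10, 11, 1] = (1 8 7 3 12)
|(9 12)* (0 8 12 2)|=5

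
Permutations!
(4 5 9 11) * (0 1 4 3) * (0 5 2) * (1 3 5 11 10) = [3, 4, 0, 11, 2, 9, 6, 7, 8, 10, 1, 5] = (0 3 11 5 9 10 1 4 2)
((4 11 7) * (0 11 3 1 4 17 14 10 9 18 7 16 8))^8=((0 11 16 8)(1 4 3)(7 17 14 10 9 18))^8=(1 3 4)(7 14 9)(10 18 17)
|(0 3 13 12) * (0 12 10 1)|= |(0 3 13 10 1)|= 5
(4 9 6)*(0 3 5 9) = (0 3 5 9 6 4) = [3, 1, 2, 5, 0, 9, 4, 7, 8, 6]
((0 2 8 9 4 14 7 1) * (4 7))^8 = (14)(0 8 7)(1 2 9)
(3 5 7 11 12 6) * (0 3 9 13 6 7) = (0 3 5)(6 9 13)(7 11 12) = [3, 1, 2, 5, 4, 0, 9, 11, 8, 13, 10, 12, 7, 6]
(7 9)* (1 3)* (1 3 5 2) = (1 5 2)(7 9) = [0, 5, 1, 3, 4, 2, 6, 9, 8, 7]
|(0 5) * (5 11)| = 3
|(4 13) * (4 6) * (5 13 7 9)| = |(4 7 9 5 13 6)| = 6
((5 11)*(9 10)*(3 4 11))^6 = (3 11)(4 5)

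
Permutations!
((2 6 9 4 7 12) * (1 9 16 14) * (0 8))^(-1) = ((0 8)(1 9 4 7 12 2 6 16 14))^(-1) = (0 8)(1 14 16 6 2 12 7 4 9)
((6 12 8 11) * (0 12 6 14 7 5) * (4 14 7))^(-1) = ((0 12 8 11 7 5)(4 14))^(-1) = (0 5 7 11 8 12)(4 14)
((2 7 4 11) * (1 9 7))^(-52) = (1 7 11)(2 9 4) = ((1 9 7 4 11 2))^(-52)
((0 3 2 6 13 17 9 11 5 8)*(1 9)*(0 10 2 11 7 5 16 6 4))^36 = (0 17 10 16 7)(1 2 6 5 3)(4 13 8 11 9)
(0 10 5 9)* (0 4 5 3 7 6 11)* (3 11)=[10, 1, 2, 7, 5, 9, 3, 6, 8, 4, 11, 0]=(0 10 11)(3 7 6)(4 5 9)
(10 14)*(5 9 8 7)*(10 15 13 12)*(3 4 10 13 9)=(3 4 10 14 15 9 8 7 5)(12 13)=[0, 1, 2, 4, 10, 3, 6, 5, 7, 8, 14, 11, 13, 12, 15, 9]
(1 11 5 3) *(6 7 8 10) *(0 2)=(0 2)(1 11 5 3)(6 7 8 10)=[2, 11, 0, 1, 4, 3, 7, 8, 10, 9, 6, 5]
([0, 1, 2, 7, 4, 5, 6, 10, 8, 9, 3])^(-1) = [0, 1, 2, 10, 4, 5, 6, 3, 8, 9, 7]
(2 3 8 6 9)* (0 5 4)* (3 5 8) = (0 8 6 9 2 5 4) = [8, 1, 5, 3, 0, 4, 9, 7, 6, 2]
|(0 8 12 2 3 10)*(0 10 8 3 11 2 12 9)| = 4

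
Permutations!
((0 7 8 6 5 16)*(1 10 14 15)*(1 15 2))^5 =((0 7 8 6 5 16)(1 10 14 2))^5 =(0 16 5 6 8 7)(1 10 14 2)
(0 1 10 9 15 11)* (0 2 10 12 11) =(0 1 12 11 2 10 9 15) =[1, 12, 10, 3, 4, 5, 6, 7, 8, 15, 9, 2, 11, 13, 14, 0]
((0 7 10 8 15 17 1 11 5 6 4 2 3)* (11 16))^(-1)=(0 3 2 4 6 5 11 16 1 17 15 8 10 7)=((0 7 10 8 15 17 1 16 11 5 6 4 2 3))^(-1)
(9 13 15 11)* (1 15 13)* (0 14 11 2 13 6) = (0 14 11 9 1 15 2 13 6) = [14, 15, 13, 3, 4, 5, 0, 7, 8, 1, 10, 9, 12, 6, 11, 2]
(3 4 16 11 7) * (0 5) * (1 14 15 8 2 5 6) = [6, 14, 5, 4, 16, 0, 1, 3, 2, 9, 10, 7, 12, 13, 15, 8, 11] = (0 6 1 14 15 8 2 5)(3 4 16 11 7)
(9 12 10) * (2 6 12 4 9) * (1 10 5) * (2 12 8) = (1 10 12 5)(2 6 8)(4 9) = [0, 10, 6, 3, 9, 1, 8, 7, 2, 4, 12, 11, 5]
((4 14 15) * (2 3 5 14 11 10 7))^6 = (2 11 14)(3 10 15)(4 5 7)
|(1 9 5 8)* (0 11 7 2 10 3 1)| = 10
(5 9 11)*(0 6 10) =(0 6 10)(5 9 11) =[6, 1, 2, 3, 4, 9, 10, 7, 8, 11, 0, 5]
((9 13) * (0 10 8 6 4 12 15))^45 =(0 6 15 8 12 10 4)(9 13)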